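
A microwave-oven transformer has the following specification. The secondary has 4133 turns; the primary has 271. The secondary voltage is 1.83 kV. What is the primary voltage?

V_p ≈ 120 V

V_p/V_s = N_p/N_s, so V_p = 1830 × 271/4133 = 120 V.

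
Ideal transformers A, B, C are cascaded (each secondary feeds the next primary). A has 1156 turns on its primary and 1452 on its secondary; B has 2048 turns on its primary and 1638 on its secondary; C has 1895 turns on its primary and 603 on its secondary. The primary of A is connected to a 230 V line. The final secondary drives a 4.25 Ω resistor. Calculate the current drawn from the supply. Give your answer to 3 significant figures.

After A: V = 230.00 × 1452/1156 = 288.89 V.
After B: V = 288.89 × 1638/2048 = 231.06 V.
After C: V = 231.06 × 603/1895 = 73.524 V.
I_load = 73.524/4.25 = 17.300 A, so P_out = 73.524 × 17.300 = 1271.9 W.
All ideal ⇒ P_in = P_out, so I_supply = 1271.9/230 = 5.53 A.

I_supply ≈ 5.53 A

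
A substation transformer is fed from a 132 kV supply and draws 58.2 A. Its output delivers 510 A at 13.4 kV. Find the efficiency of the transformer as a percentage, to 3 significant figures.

P_in = 132000 × 58.2 = 7.68240×10^6 W.
P_out = 13400 × 510 = 6.83400×10^6 W.
η = P_out/P_in = 6.83400×10^6/(7.68240×10^6) = 0.890.

η ≈ 89.0%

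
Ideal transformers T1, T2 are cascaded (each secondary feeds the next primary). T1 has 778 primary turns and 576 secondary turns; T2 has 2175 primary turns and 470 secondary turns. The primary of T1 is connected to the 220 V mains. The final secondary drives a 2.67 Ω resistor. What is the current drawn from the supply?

I_supply ≈ 2.11 A

Secondary of T1: V = 220.00 × 576/778 = 162.88 V.
Secondary of T2: V = 162.88 × 470/2175 = 35.197 V.
I_load = 35.197/2.67 = 13.182 A, so P_out = 35.197 × 13.182 = 463.98 W.
All ideal ⇒ P_in = P_out, so I_supply = 463.98/220 = 2.11 A.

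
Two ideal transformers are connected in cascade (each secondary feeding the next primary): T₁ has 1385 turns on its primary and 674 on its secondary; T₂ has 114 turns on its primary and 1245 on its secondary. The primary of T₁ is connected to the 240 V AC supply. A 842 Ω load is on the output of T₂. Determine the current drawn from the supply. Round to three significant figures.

I_supply ≈ 8.05 A

Secondary of T₁: V = 240.00 × 674/1385 = 116.79 V.
Secondary of T₂: V = 116.79 × 1245/114 = 1275.5 V.
I_load = 1275.5/842 = 1.5149 A, so P_out = 1275.5 × 1.5149 = 1932.2 W.
All ideal ⇒ P_in = P_out, so I_supply = 1932.2/240 = 8.05 A.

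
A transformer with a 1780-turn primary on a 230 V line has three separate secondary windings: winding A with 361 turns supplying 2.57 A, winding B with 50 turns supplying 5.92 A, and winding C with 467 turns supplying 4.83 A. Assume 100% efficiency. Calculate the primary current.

V_A = 230 × 361/1780 = 46.646 V; V_B = 230 × 50/1780 = 6.4607 V; V_C = 230 × 467/1780 = 60.343 V.
P_out = V_A I_A + V_B I_B + V_C I_C = 46.646×2.57 + 6.4607×5.92 + 60.343×4.83 = 119.88 + 38.247 + 291.46 = 449.58 W.
Ideal ⇒ P_in = P_out, so I_p = P_out/V_p = 449.58/230 = 1.95 A.

I_p ≈ 1.95 A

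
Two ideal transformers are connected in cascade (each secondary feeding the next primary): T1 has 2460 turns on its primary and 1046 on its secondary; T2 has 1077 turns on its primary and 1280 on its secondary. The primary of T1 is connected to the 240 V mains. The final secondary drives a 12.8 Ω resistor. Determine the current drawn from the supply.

I_supply ≈ 4.79 A

After T1: V = 240.00 × 1046/2460 = 102.05 V.
After T2: V = 102.05 × 1280/1077 = 121.28 V.
I_load = 121.28/12.8 = 9.4753 A, so P_out = 121.28 × 9.4753 = 1149.2 W.
All ideal ⇒ P_in = P_out, so I_supply = 1149.2/240 = 4.79 A.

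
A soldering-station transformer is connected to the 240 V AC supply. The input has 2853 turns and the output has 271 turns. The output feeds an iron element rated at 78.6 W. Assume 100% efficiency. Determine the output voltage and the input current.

V_out ≈ 22.8 V, I_in ≈ 0.328 A

V_out = V_in × N_out/N_in = 240 × 271/2853 = 22.797 V.
I_out = P/V_out = 78.6/22.797 = 3.4478 A.
I_in = I_out × N_out/N_in = 3.4478 × 271/2853 = 0.328 A.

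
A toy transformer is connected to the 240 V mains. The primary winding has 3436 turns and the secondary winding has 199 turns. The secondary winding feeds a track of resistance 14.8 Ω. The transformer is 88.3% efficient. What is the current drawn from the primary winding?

V_s = 240 × 199/3436 = 13.900 V.
I_s = V_s/R = 13.900/14.8 = 0.93918 A.
P_out = V_s I_s = 13.900 × 0.93918 = 13.055 W.
P_in = P_out/η = 13.055/0.883 = 14.784 W.
I_p = P_in/V_p = 14.784/240 = 0.0616 A.

I_p ≈ 0.0616 A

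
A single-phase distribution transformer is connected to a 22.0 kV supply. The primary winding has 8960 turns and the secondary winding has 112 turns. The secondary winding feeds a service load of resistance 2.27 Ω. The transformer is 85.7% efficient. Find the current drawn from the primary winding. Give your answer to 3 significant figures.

I_p ≈ 1.77 A

V_s = 22000 × 112/8960 = 275.00 V.
I_s = V_s/R = 275.00/2.27 = 121.15 A.
P_out = V_s I_s = 275.00 × 121.15 = 33315 W.
P_in = P_out/η = 33315/0.857 = 38874 W.
I_p = P_in/V_p = 38874/22000 = 1.77 A.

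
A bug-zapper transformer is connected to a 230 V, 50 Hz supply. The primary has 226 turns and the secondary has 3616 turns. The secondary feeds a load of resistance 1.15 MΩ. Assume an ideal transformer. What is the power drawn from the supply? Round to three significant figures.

P ≈ 11.8 W

V_s = V_p × N_s/N_p = 230 × 3616/226 = 3680.0 V.
I_s = V_s/R = 3680.0/(1.15×10^6) = 0.0032000 A.
I_p = I_s × N_s/N_p = 0.0032000 × 3616/226 = 0.051200 A.
P = V_p I_p = 230 × 0.051200 = 11.8 W.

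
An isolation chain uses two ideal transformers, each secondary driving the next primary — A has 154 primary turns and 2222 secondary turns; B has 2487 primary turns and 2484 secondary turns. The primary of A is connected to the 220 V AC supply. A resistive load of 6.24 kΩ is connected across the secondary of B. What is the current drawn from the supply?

I_supply ≈ 7.32 A

After A: V = 220.00 × 2222/154 = 3174.3 V.
After B: V = 3174.3 × 2484/2487 = 3170.5 V.
I_load = 3170.5/6240 = 0.50809 A, so P_out = 3170.5 × 0.50809 = 1610.9 W.
All ideal ⇒ P_in = P_out, so I_supply = 1610.9/220 = 7.32 A.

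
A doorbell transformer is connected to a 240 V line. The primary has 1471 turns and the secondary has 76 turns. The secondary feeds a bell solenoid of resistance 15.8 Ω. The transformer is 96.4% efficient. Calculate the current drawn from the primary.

I_p ≈ 0.0421 A

V_s = 240 × 76/1471 = 12.400 V.
I_s = V_s/R = 12.400/15.8 = 0.78479 A.
P_out = V_s I_s = 12.400 × 0.78479 = 9.7312 W.
P_in = P_out/η = 9.7312/0.964 = 10.095 W.
I_p = P_in/V_p = 10.095/240 = 0.0421 A.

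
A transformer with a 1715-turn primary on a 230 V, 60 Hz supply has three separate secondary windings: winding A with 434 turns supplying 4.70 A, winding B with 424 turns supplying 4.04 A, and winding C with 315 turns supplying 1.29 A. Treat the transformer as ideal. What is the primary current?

V_A = 230 × 434/1715 = 58.204 V; V_B = 230 × 424/1715 = 56.863 V; V_C = 230 × 315/1715 = 42.245 V.
P_out = V_A I_A + V_B I_B + V_C I_C = 58.204×4.70 + 56.863×4.04 + 42.245×1.29 = 273.56 + 229.73 + 54.496 = 557.78 W.
Ideal ⇒ P_in = P_out, so I_p = P_out/V_p = 557.78/230 = 2.43 A.

I_p ≈ 2.43 A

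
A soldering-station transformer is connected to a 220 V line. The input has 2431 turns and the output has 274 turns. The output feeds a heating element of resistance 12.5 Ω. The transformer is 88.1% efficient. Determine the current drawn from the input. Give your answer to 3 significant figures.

I_in ≈ 0.254 A

V_out = 220 × 274/2431 = 24.796 V.
I_out = V_out/R = 24.796/12.5 = 1.9837 A.
P_out = V_out I_out = 24.796 × 1.9837 = 49.189 W.
P_in = P_out/η = 49.189/0.881 = 55.833 W.
I_in = P_in/V_in = 55.833/220 = 0.254 A.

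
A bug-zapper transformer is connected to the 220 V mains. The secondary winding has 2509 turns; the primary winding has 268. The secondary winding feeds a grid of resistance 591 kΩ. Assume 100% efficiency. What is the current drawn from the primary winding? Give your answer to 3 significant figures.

I_p ≈ 0.0326 A

V_s = V_p × N_s/N_p = 220 × 2509/268 = 2059.6 V.
I_s = V_s/R = 2059.6/591000 = 0.0034850 A.
For an ideal transformer I_p N_p = I_s N_s, so I_p = 0.0034850 × 2509/268 = 0.0326 A.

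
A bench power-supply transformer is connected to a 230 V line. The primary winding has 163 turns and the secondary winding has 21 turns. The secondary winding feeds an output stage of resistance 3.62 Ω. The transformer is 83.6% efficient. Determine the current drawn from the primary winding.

V_s = 230 × 21/163 = 29.632 V.
I_s = V_s/R = 29.632/3.62 = 8.1856 A.
P_out = V_s I_s = 29.632 × 8.1856 = 242.56 W.
P_in = P_out/η = 242.56/0.836 = 290.14 W.
I_p = P_in/V_p = 290.14/230 = 1.26 A.

I_p ≈ 1.26 A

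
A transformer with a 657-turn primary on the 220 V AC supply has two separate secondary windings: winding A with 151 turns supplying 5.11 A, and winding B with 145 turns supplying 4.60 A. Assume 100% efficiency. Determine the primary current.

V_A = 220 × 151/657 = 50.563 V; V_B = 220 × 145/657 = 48.554 V.
P_out = V_A I_A + V_B I_B = 50.563×5.11 + 48.554×4.60 = 258.38 + 223.35 = 481.73 W.
Ideal ⇒ P_in = P_out, so I_p = P_out/V_p = 481.73/220 = 2.19 A.

I_p ≈ 2.19 A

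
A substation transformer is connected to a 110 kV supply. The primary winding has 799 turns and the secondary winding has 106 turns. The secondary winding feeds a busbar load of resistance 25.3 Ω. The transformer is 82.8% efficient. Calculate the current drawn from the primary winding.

V_s = 110000 × 106/799 = 14593 V.
I_s = V_s/R = 14593/25.3 = 576.81 A.
P_out = V_s I_s = 14593 × 576.81 = 8.4175×10^6 W.
P_in = P_out/η = 8.4175×10^6/0.828 = 1.0166×10^7 W.
I_p = P_in/V_p = 1.0166×10^7/110000 = 92.4 A.

I_p ≈ 92.4 A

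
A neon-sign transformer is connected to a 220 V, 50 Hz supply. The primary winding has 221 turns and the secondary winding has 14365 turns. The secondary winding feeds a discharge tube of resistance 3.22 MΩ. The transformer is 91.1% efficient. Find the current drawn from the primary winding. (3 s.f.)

I_p ≈ 0.317 A

V_s = 220 × 14365/221 = 14300 V.
I_s = V_s/R = 14300/(3.22×10^6) = 0.0044410 A.
P_out = V_s I_s = 14300 × 0.0044410 = 63.506 W.
P_in = P_out/η = 63.506/0.911 = 69.710 W.
I_p = P_in/V_p = 69.710/220 = 0.317 A.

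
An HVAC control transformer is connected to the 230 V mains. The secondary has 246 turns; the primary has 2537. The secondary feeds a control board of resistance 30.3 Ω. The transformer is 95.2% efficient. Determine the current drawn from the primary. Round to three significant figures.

I_p ≈ 0.0750 A

V_s = 230 × 246/2537 = 22.302 V.
I_s = V_s/R = 22.302/30.3 = 0.73604 A.
P_out = V_s I_s = 22.302 × 0.73604 = 16.415 W.
P_in = P_out/η = 16.415/0.952 = 17.243 W.
I_p = P_in/V_p = 17.243/230 = 0.0750 A.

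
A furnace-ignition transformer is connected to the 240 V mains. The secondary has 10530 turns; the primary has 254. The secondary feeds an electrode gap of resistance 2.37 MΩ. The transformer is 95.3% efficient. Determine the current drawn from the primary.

V_s = 240 × 10530/254 = 9949.6 V.
I_s = V_s/R = 9949.6/(2.37×10^6) = 0.0041981 A.
P_out = V_s I_s = 9949.6 × 0.0041981 = 41.770 W.
P_in = P_out/η = 41.770/0.953 = 43.830 W.
I_p = P_in/V_p = 43.830/240 = 0.183 A.

I_p ≈ 0.183 A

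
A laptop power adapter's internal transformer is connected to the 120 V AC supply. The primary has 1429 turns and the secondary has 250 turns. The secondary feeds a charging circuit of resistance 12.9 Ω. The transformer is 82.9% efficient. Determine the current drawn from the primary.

I_p ≈ 0.343 A

V_s = 120 × 250/1429 = 20.994 V.
I_s = V_s/R = 20.994/12.9 = 1.6274 A.
P_out = V_s I_s = 20.994 × 1.6274 = 34.166 W.
P_in = P_out/η = 34.166/0.829 = 41.213 W.
I_p = P_in/V_p = 41.213/120 = 0.343 A.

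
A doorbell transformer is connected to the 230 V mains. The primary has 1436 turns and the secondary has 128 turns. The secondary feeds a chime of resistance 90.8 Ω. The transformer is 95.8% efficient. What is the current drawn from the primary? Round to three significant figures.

V_s = 230 × 128/1436 = 20.501 V.
I_s = V_s/R = 20.501/90.8 = 0.22579 A.
P_out = V_s I_s = 20.501 × 0.22579 = 4.6289 W.
P_in = P_out/η = 4.6289/0.958 = 4.8319 W.
I_p = P_in/V_p = 4.8319/230 = 0.0210 A.

I_p ≈ 0.0210 A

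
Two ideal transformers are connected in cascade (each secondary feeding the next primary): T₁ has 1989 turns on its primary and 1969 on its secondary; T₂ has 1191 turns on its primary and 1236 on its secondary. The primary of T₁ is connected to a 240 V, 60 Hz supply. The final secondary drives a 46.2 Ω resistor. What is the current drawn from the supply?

Secondary of T₁: V = 240.00 × 1969/1989 = 237.59 V.
Secondary of T₂: V = 237.59 × 1236/1191 = 246.56 V.
I_load = 246.56/46.2 = 5.3369 A, so P_out = 246.56 × 5.3369 = 1315.9 W.
All ideal ⇒ P_in = P_out, so I_supply = 1315.9/240 = 5.48 A.

I_supply ≈ 5.48 A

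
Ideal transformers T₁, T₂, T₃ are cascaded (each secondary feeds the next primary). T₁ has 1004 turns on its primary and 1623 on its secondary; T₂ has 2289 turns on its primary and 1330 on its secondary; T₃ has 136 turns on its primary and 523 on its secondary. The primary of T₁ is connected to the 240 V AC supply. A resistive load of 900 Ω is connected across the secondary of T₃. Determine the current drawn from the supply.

Secondary of T₁: V = 240.00 × 1623/1004 = 387.97 V.
Secondary of T₂: V = 387.97 × 1330/2289 = 225.42 V.
Secondary of T₃: V = 225.42 × 523/136 = 866.89 V.
I_load = 866.89/900 = 0.96321 A, so P_out = 866.89 × 0.96321 = 835.00 W.
All ideal ⇒ P_in = P_out, so I_supply = 835.00/240 = 3.48 A.

I_supply ≈ 3.48 A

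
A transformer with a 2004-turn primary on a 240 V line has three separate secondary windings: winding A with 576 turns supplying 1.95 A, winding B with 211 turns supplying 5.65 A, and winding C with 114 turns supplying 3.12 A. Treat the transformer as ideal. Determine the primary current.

I_p ≈ 1.33 A

V_A = 240 × 576/2004 = 68.982 V; V_B = 240 × 211/2004 = 25.269 V; V_C = 240 × 114/2004 = 13.653 V.
P_out = V_A I_A + V_B I_B + V_C I_C = 68.982×1.95 + 25.269×5.65 + 13.653×3.12 = 134.51 + 142.77 + 42.596 = 319.88 W.
Ideal ⇒ P_in = P_out, so I_p = P_out/V_p = 319.88/240 = 1.33 A.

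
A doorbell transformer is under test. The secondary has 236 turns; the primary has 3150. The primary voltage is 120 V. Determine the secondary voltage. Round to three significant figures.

V_s/V_p = N_s/N_p, so V_s = 120 × 236/3150 = 8.99 V.

V_s ≈ 8.99 V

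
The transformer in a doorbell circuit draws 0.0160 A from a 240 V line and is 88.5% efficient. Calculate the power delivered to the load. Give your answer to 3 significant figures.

P_in = V_p I_p = 240 × 0.0160 = 3.8400 W.
P_out = η P_in = 0.885 × 3.8400 = 3.40 W.

P_out ≈ 3.40 W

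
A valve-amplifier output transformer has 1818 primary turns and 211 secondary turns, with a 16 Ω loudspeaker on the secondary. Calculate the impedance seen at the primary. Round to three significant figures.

Z_p = (N_p/N_s)² × Z_s = (1818/211)² × 16 = 1190 Ω.

Z_p ≈ 1190 Ω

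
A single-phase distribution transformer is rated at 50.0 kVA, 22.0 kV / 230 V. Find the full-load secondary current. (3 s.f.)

I_s = S/V_s = 50000/230 = 217 A.

I_s ≈ 217 A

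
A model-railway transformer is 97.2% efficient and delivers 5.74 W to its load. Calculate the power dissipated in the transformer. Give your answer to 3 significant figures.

P_in = P_out/η = 5.74/0.972 = 5.90535 W.
P_loss = P_in − P_out = 5.90535 − 5.74 = 0.165 W.

P_loss ≈ 0.165 W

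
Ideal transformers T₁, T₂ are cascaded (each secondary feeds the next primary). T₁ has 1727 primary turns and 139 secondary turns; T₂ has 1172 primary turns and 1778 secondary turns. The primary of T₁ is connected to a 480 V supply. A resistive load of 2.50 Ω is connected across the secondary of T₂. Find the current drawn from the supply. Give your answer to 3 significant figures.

After T₁: V = 480.00 × 139/1727 = 38.633 V.
After T₂: V = 38.633 × 1778/1172 = 58.609 V.
I_load = 58.609/2.50 = 23.444 A, so P_out = 58.609 × 23.444 = 1374.0 W.
All ideal ⇒ P_in = P_out, so I_supply = 1374.0/480 = 2.86 A.

I_supply ≈ 2.86 A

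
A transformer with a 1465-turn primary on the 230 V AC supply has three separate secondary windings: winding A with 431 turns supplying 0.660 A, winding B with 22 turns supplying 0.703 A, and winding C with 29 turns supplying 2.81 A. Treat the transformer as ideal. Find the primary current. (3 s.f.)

I_p ≈ 0.260 A

V_A = 230 × 431/1465 = 67.666 V; V_B = 230 × 22/1465 = 3.4539 V; V_C = 230 × 29/1465 = 4.5529 V.
P_out = V_A I_A + V_B I_B + V_C I_C = 67.666×0.660 + 3.4539×0.703 + 4.5529×2.81 = 44.659 + 2.4281 + 12.794 = 59.881 W.
Ideal ⇒ P_in = P_out, so I_p = P_out/V_p = 59.881/230 = 0.260 A.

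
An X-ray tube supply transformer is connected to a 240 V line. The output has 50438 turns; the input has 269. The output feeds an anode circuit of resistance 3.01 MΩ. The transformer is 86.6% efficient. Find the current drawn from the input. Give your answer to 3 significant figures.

I_in ≈ 3.24 A

V_out = 240 × 50438/269 = 45000 V.
I_out = V_out/R = 45000/(3.01×10^6) = 0.014950 A.
P_out = V_out I_out = 45000 × 0.014950 = 672.77 W.
P_in = P_out/η = 672.77/0.866 = 776.87 W.
I_in = P_in/V_in = 776.87/240 = 3.24 A.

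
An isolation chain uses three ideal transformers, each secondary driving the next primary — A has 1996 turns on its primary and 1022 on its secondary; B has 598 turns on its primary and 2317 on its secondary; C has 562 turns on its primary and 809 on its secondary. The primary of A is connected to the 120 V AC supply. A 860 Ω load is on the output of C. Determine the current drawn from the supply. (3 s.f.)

I_supply ≈ 1.14 A

After A: V = 120.00 × 1022/1996 = 61.443 V.
After B: V = 61.443 × 2317/598 = 238.07 V.
After C: V = 238.07 × 809/562 = 342.70 V.
I_load = 342.70/860 = 0.39848 A, so P_out = 342.70 × 0.39848 = 136.56 W.
All ideal ⇒ P_in = P_out, so I_supply = 136.56/120 = 1.14 A.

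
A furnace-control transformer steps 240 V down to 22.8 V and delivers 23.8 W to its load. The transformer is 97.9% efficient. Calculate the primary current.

I_p ≈ 0.101 A

P_in = P_out/η = 23.8/0.979 = 24.311 W.
I_p = P_in/V_p = 24.311/240 = 0.101 A.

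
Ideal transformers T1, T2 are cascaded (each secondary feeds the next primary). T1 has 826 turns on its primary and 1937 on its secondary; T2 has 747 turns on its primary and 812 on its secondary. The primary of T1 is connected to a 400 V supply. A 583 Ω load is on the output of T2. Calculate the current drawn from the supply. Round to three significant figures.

I_supply ≈ 4.46 A

After T1: V = 400.00 × 1937/826 = 938.01 V.
After T2: V = 938.01 × 812/747 = 1019.6 V.
I_load = 1019.6/583 = 1.7489 A, so P_out = 1019.6 × 1.7489 = 1783.3 W.
All ideal ⇒ P_in = P_out, so I_supply = 1783.3/400 = 4.46 A.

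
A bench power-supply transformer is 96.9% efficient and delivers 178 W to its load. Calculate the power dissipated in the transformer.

P_in = P_out/η = 178/0.969 = 183.695 W.
P_loss = P_in − P_out = 183.695 − 178 = 5.69 W.

P_loss ≈ 5.69 W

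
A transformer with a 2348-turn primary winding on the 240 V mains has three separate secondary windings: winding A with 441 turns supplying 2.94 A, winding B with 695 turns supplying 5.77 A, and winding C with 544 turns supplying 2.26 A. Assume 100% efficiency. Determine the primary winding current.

I_p ≈ 2.78 A

V_A = 240 × 441/2348 = 45.077 V; V_B = 240 × 695/2348 = 71.039 V; V_C = 240 × 544/2348 = 55.605 V.
P_out = V_A I_A + V_B I_B + V_C I_C = 45.077×2.94 + 71.039×5.77 + 55.605×2.26 = 132.53 + 409.90 + 125.67 = 668.09 W.
Ideal ⇒ P_in = P_out, so I_p = P_out/V_p = 668.09/240 = 2.78 A.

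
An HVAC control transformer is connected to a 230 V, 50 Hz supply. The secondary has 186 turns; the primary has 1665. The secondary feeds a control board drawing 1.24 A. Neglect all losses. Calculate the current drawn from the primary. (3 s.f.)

For an ideal transformer I_p N_p = I_s N_s, so I_p = 1.24 × 186/1665 = 0.139 A.

I_p ≈ 0.139 A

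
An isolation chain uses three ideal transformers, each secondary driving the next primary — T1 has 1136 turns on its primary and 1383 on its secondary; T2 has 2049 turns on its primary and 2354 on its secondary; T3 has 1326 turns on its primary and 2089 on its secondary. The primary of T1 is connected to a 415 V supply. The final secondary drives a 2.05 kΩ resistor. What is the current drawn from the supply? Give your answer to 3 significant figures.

After T1: V = 415.00 × 1383/1136 = 505.23 V.
After T2: V = 505.23 × 2354/2049 = 580.44 V.
After T3: V = 580.44 × 2089/1326 = 914.43 V.
I_load = 914.43/2050 = 0.44606 A, so P_out = 914.43 × 0.44606 = 407.90 W.
All ideal ⇒ P_in = P_out, so I_supply = 407.90/415 = 0.983 A.

I_supply ≈ 0.983 A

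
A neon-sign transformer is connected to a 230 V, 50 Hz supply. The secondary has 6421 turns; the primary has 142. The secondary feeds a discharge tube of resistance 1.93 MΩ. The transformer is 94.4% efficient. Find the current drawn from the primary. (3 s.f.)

V_s = 230 × 6421/142 = 10400 V.
I_s = V_s/R = 10400/(1.93×10^6) = 0.0053887 A.
P_out = V_s I_s = 10400 × 0.0053887 = 56.044 W.
P_in = P_out/η = 56.044/0.944 = 59.368 W.
I_p = P_in/V_p = 59.368/230 = 0.258 A.

I_p ≈ 0.258 A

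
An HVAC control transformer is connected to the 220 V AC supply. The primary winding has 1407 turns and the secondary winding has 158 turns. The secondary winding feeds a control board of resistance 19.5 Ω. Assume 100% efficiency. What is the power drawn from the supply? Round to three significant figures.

P ≈ 31.3 W

V_s = V_p × N_s/N_p = 220 × 158/1407 = 24.705 V.
I_s = V_s/R = 24.705/19.5 = 1.2669 A.
I_p = I_s × N_s/N_p = 1.2669 × 158/1407 = 0.14227 A.
P = V_p I_p = 220 × 0.14227 = 31.3 W.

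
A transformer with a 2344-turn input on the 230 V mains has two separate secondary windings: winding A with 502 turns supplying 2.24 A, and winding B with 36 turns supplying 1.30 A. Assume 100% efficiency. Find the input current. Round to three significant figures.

I_in ≈ 0.500 A

V_A = 230 × 502/2344 = 49.258 V; V_B = 230 × 36/2344 = 3.5324 V.
P_out = V_A I_A + V_B I_B = 49.258×2.24 + 3.5324×1.30 = 110.34 + 4.5922 = 114.93 W.
Ideal ⇒ P_in = P_out, so I_in = P_out/V_in = 114.93/230 = 0.500 A.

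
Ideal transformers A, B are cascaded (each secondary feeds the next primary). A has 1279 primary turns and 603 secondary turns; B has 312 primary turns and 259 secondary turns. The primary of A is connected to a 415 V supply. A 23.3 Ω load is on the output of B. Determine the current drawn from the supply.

Secondary of A: V = 415.00 × 603/1279 = 195.66 V.
Secondary of B: V = 195.66 × 259/312 = 162.42 V.
I_load = 162.42/23.3 = 6.9708 A, so P_out = 162.42 × 6.9708 = 1132.2 W.
All ideal ⇒ P_in = P_out, so I_supply = 1132.2/415 = 2.73 A.

I_supply ≈ 2.73 A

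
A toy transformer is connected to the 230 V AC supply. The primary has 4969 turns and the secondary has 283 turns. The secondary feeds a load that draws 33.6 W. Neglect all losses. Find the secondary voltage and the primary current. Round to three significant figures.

V_s ≈ 13.1 V, I_p ≈ 0.146 A

V_s = V_p × N_s/N_p = 230 × 283/4969 = 13.099 V.
I_s = P/V_s = 33.6/13.099 = 2.5650 A.
I_p = I_s × N_s/N_p = 2.5650 × 283/4969 = 0.146 A.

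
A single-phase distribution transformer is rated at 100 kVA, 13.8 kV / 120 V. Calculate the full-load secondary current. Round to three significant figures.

I_s ≈ 833 A

I_s = S/V_s = 100000/120 = 833 A.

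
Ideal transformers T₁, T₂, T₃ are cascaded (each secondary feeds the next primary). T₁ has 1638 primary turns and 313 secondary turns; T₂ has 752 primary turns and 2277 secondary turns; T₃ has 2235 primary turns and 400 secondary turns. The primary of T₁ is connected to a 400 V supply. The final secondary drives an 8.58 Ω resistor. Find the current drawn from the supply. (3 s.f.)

Secondary of T₁: V = 400.00 × 313/1638 = 76.435 V.
Secondary of T₂: V = 76.435 × 2277/752 = 231.44 V.
Secondary of T₃: V = 231.44 × 400/2235 = 41.421 V.
I_load = 41.421/8.58 = 4.8276 A, so P_out = 41.421 × 4.8276 = 199.96 W.
All ideal ⇒ P_in = P_out, so I_supply = 199.96/400 = 0.500 A.

I_supply ≈ 0.500 A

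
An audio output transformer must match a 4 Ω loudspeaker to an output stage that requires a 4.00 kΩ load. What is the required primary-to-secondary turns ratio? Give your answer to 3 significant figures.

N_p/N_s ≈ 31.6

Z_p/Z_s = (N_p/N_s)², so N_p/N_s = √(4000/4) = √1000 = 31.6.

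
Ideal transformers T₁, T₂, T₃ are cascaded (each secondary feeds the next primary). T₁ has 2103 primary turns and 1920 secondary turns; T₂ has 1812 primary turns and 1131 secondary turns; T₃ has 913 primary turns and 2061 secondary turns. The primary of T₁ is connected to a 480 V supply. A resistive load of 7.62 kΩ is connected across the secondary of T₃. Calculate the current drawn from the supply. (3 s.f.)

I_supply ≈ 0.104 A

Secondary of T₁: V = 480.00 × 1920/2103 = 438.23 V.
Secondary of T₂: V = 438.23 × 1131/1812 = 273.53 V.
Secondary of T₃: V = 273.53 × 2061/913 = 617.47 V.
I_load = 617.47/7620 = 0.081033 A, so P_out = 617.47 × 0.081033 = 50.035 W.
All ideal ⇒ P_in = P_out, so I_supply = 50.035/480 = 0.104 A.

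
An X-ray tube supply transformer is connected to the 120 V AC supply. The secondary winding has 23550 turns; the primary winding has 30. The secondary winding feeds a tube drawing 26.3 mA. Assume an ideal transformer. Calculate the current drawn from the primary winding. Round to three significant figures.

I_p ≈ 20.6 A

For an ideal transformer I_p N_p = I_s N_s, so I_p = 0.0263 × 23550/30 = 20.6 A.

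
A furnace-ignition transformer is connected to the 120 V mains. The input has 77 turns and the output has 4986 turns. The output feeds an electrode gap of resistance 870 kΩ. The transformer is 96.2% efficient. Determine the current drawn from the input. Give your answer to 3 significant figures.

I_in ≈ 0.601 A

V_out = 120 × 4986/77 = 7770.4 V.
I_out = V_out/R = 7770.4/870000 = 0.0089315 A.
P_out = V_out I_out = 7770.4 × 0.0089315 = 69.401 W.
P_in = P_out/η = 69.401/0.962 = 72.143 W.
I_in = P_in/V_in = 72.143/120 = 0.601 A.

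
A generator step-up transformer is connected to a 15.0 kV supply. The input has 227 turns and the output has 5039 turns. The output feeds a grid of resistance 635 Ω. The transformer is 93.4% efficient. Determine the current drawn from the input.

V_out = 15000 × 5039/227 = 332970 V.
I_out = V_out/R = 332970/635 = 524.37 A.
P_out = V_out I_out = 332970 × 524.37 = 1.7460×10^8 W.
P_in = P_out/η = 1.7460×10^8/0.934 = 1.8694×10^8 W.
I_in = P_in/V_in = 1.8694×10^8/15000 = 12500 A.

I_in ≈ 12500 A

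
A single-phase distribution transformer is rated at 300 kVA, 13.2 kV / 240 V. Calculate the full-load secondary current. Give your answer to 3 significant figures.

I_s ≈ 1250 A

I_s = S/V_s = 300000/240 = 1250 A.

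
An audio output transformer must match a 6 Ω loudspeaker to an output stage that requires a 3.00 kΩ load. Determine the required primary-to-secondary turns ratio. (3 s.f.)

N_p/N_s ≈ 22.4

Z_p/Z_s = (N_p/N_s)², so N_p/N_s = √(3000/6) = √500 = 22.4.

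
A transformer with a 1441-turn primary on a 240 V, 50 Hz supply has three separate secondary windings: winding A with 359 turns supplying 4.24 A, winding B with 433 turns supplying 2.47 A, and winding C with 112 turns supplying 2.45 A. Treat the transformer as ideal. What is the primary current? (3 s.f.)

V_A = 240 × 359/1441 = 59.792 V; V_B = 240 × 433/1441 = 72.117 V; V_C = 240 × 112/1441 = 18.654 V.
P_out = V_A I_A + V_B I_B + V_C I_C = 59.792×4.24 + 72.117×2.47 + 18.654×2.45 = 253.52 + 178.13 + 45.702 = 477.35 W.
Ideal ⇒ P_in = P_out, so I_p = P_out/V_p = 477.35/240 = 1.99 A.

I_p ≈ 1.99 A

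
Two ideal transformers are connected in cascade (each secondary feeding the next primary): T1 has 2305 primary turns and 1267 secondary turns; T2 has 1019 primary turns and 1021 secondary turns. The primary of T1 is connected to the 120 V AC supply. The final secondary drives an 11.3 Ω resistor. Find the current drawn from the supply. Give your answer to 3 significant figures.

I_supply ≈ 3.22 A

Secondary of T1: V = 120.00 × 1267/2305 = 65.961 V.
Secondary of T2: V = 65.961 × 1021/1019 = 66.090 V.
I_load = 66.090/11.3 = 5.8487 A, so P_out = 66.090 × 5.8487 = 386.54 W.
All ideal ⇒ P_in = P_out, so I_supply = 386.54/120 = 3.22 A.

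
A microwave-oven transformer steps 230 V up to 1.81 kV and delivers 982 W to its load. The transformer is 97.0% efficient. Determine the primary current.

I_p ≈ 4.40 A

P_in = P_out/η = 982/0.970 = 1012.4 W.
I_p = P_in/V_p = 1012.4/230 = 4.40 A.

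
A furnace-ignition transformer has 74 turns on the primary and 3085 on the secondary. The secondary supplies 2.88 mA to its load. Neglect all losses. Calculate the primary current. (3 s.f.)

For an ideal transformer I_p/I_s = N_s/N_p, so I_p = 0.00288 × 3085/74 = 0.120 A.

I_p ≈ 0.120 A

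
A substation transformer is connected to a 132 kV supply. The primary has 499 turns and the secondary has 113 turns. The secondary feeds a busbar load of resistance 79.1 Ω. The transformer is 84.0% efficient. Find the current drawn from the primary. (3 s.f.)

V_s = 132000 × 113/499 = 29892 V.
I_s = V_s/R = 29892/79.1 = 377.90 A.
P_out = V_s I_s = 29892 × 377.90 = 1.1296×10^7 W.
P_in = P_out/η = 1.1296×10^7/0.840 = 1.3448×10^7 W.
I_p = P_in/V_p = 1.3448×10^7/132000 = 102 A.

I_p ≈ 102 A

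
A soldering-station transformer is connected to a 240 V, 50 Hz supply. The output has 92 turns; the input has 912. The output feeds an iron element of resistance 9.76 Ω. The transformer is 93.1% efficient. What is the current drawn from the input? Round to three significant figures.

I_in ≈ 0.269 A

V_out = 240 × 92/912 = 24.211 V.
I_out = V_out/R = 24.211/9.76 = 2.4806 A.
P_out = V_out I_out = 24.211 × 2.4806 = 60.056 W.
P_in = P_out/η = 60.056/0.931 = 64.507 W.
I_in = P_in/V_in = 64.507/240 = 0.269 A.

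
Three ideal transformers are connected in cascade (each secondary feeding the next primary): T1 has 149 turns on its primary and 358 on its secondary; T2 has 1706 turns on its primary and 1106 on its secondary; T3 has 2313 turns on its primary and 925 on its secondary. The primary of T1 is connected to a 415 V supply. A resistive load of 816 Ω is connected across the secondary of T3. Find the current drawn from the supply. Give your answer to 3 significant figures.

I_supply ≈ 0.197 A

After T1: V = 415.00 × 358/149 = 997.11 V.
After T2: V = 997.11 × 1106/1706 = 646.43 V.
After T3: V = 646.43 × 925/2313 = 258.52 V.
I_load = 258.52/816 = 0.31681 A, so P_out = 258.52 × 0.31681 = 81.900 W.
All ideal ⇒ P_in = P_out, so I_supply = 81.900/415 = 0.197 A.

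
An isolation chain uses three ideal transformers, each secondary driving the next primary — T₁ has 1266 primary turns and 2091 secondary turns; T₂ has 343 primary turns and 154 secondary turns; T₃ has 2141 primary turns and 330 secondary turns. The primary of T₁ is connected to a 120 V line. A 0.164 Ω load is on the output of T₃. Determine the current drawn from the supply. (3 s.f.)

Secondary of T₁: V = 120.00 × 2091/1266 = 198.20 V.
Secondary of T₂: V = 198.20 × 154/343 = 88.987 V.
Secondary of T₃: V = 88.987 × 330/2141 = 13.716 V.
I_load = 13.716/0.164 = 83.634 A, so P_out = 13.716 × 83.634 = 1147.1 W.
All ideal ⇒ P_in = P_out, so I_supply = 1147.1/120 = 9.56 A.

I_supply ≈ 9.56 A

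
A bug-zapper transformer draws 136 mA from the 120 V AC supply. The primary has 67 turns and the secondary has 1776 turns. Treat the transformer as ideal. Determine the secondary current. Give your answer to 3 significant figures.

I_s ≈ 0.00513 A

I_s/I_p = N_p/N_s, so I_s = 0.136 × 67/1776 = 0.00513 A.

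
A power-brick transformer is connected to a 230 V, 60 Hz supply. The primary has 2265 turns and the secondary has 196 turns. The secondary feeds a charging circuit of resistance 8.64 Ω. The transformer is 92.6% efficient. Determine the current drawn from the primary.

I_p ≈ 0.215 A

V_s = 230 × 196/2265 = 19.903 V.
I_s = V_s/R = 19.903/8.64 = 2.3036 A.
P_out = V_s I_s = 19.903 × 2.3036 = 45.848 W.
P_in = P_out/η = 45.848/0.926 = 49.512 W.
I_p = P_in/V_p = 49.512/230 = 0.215 A.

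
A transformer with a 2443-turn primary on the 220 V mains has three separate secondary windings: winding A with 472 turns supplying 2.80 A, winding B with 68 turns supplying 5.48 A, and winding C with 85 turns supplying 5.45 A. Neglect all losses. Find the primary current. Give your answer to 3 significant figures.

I_p ≈ 0.883 A

V_A = 220 × 472/2443 = 42.505 V; V_B = 220 × 68/2443 = 6.1236 V; V_C = 220 × 85/2443 = 7.6545 V.
P_out = V_A I_A + V_B I_B + V_C I_C = 42.505×2.80 + 6.1236×5.48 + 7.6545×5.45 = 119.01 + 33.557 + 41.717 = 194.29 W.
Ideal ⇒ P_in = P_out, so I_p = P_out/V_p = 194.29/220 = 0.883 A.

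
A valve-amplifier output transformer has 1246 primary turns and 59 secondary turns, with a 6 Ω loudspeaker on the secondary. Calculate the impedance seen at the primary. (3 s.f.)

Z_p ≈ 2680 Ω

Z_p = (N_p/N_s)² × Z_s = (1246/59)² × 6 = 2680 Ω.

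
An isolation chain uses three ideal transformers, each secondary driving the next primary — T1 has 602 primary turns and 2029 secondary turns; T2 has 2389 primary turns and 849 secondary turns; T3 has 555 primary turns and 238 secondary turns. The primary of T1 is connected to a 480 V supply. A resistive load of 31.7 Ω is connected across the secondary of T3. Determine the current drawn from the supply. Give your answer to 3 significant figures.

I_supply ≈ 3.99 A

After T1: V = 480.00 × 2029/602 = 1617.8 V.
After T2: V = 1617.8 × 849/2389 = 574.93 V.
After T3: V = 574.93 × 238/555 = 246.55 V.
I_load = 246.55/31.7 = 7.7776 A, so P_out = 246.55 × 7.7776 = 1917.5 W.
All ideal ⇒ P_in = P_out, so I_supply = 1917.5/480 = 3.99 A.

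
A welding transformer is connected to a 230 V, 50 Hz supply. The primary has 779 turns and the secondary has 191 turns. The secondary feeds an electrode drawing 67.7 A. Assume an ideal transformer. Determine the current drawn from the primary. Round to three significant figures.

I_p ≈ 16.6 A

For an ideal transformer I_p N_p = I_s N_s, so I_p = 67.7 × 191/779 = 16.6 A.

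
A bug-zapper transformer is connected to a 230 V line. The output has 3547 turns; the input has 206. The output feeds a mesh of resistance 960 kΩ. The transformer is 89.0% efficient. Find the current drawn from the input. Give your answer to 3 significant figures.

V_out = 230 × 3547/206 = 3960.2 V.
I_out = V_out/R = 3960.2/960000 = 0.0041253 A.
P_out = V_out I_out = 3960.2 × 0.0041253 = 16.337 W.
P_in = P_out/η = 16.337/0.890 = 18.356 W.
I_in = P_in/V_in = 18.356/230 = 0.0798 A.

I_in ≈ 0.0798 A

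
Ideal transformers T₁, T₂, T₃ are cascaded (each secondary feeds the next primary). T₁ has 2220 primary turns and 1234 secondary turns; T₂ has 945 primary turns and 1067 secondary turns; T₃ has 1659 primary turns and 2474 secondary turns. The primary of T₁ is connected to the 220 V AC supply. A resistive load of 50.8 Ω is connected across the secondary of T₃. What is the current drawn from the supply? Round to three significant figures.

I_supply ≈ 3.79 A

After T₁: V = 220.00 × 1234/2220 = 122.29 V.
After T₂: V = 122.29 × 1067/945 = 138.08 V.
After T₃: V = 138.08 × 2474/1659 = 205.91 V.
I_load = 205.91/50.8 = 4.0533 A, so P_out = 205.91 × 4.0533 = 834.60 W.
All ideal ⇒ P_in = P_out, so I_supply = 834.60/220 = 3.79 A.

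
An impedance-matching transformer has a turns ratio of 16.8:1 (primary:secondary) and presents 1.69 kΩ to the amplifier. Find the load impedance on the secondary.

Z_s = Z_p/(N_p/N_s)² = 1690/16.8² = 5.99 Ω.

Z_s ≈ 5.99 Ω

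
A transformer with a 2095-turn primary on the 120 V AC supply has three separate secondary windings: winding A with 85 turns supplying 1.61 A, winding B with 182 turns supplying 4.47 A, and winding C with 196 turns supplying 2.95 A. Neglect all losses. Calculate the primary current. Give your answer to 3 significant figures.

I_p ≈ 0.730 A

V_A = 120 × 85/2095 = 4.8687 V; V_B = 120 × 182/2095 = 10.425 V; V_C = 120 × 196/2095 = 11.227 V.
P_out = V_A I_A + V_B I_B + V_C I_C = 4.8687×1.61 + 10.425×4.47 + 11.227×2.95 = 7.8387 + 46.599 + 33.119 = 87.556 W.
Ideal ⇒ P_in = P_out, so I_p = P_out/V_p = 87.556/120 = 0.730 A.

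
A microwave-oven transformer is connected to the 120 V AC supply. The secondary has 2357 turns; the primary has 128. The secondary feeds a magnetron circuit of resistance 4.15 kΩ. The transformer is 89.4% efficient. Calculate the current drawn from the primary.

V_s = 120 × 2357/128 = 2209.7 V.
I_s = V_s/R = 2209.7/4150 = 0.53245 A.
P_out = V_s I_s = 2209.7 × 0.53245 = 1176.6 W.
P_in = P_out/η = 1176.6/0.894 = 1316.1 W.
I_p = P_in/V_p = 1316.1/120 = 11.0 A.

I_p ≈ 11.0 A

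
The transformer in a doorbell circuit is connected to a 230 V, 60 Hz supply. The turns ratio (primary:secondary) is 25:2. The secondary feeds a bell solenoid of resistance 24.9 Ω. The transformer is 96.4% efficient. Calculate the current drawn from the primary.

V_s = 230 × 2/25 = 18.400 V.
I_s = V_s/R = 18.400/24.9 = 0.73896 A.
P_out = V_s I_s = 18.400 × 0.73896 = 13.597 W.
P_in = P_out/η = 13.597/0.964 = 14.105 W.
I_p = P_in/V_p = 14.105/230 = 0.0613 A.

I_p ≈ 0.0613 A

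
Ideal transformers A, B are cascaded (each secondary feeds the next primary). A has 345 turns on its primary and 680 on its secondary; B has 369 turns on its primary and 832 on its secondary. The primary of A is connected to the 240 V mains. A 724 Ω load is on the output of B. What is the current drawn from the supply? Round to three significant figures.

After A: V = 240.00 × 680/345 = 473.04 V.
After B: V = 473.04 × 832/369 = 1066.6 V.
I_load = 1066.6/724 = 1.4732 A, so P_out = 1066.6 × 1.4732 = 1571.3 W.
All ideal ⇒ P_in = P_out, so I_supply = 1571.3/240 = 6.55 A.

I_supply ≈ 6.55 A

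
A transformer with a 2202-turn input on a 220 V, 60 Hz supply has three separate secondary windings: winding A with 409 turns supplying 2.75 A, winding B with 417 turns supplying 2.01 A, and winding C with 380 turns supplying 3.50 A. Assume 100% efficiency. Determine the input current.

I_in ≈ 1.50 A

V_A = 220 × 409/2202 = 40.863 V; V_B = 220 × 417/2202 = 41.662 V; V_C = 220 × 380/2202 = 37.965 V.
P_out = V_A I_A + V_B I_B + V_C I_C = 40.863×2.75 + 41.662×2.01 + 37.965×3.50 = 112.37 + 83.741 + 132.88 = 328.99 W.
Ideal ⇒ P_in = P_out, so I_in = P_out/V_in = 328.99/220 = 1.50 A.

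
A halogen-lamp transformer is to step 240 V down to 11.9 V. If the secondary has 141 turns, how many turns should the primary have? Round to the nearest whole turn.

N_p/N_s = V_p/V_s, so N_p = 141 × 240/11.9 = 2843.7 ≈ 2844 turns.

N_p = 2844 turns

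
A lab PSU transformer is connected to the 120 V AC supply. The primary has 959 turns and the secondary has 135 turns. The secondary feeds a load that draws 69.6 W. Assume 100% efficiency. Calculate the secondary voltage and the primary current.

V_s ≈ 16.9 V, I_p ≈ 0.580 A

V_s = V_p × N_s/N_p = 120 × 135/959 = 16.893 V.
I_s = P/V_s = 69.6/16.893 = 4.1201 A.
I_p = I_s × N_s/N_p = 4.1201 × 135/959 = 0.580 A.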